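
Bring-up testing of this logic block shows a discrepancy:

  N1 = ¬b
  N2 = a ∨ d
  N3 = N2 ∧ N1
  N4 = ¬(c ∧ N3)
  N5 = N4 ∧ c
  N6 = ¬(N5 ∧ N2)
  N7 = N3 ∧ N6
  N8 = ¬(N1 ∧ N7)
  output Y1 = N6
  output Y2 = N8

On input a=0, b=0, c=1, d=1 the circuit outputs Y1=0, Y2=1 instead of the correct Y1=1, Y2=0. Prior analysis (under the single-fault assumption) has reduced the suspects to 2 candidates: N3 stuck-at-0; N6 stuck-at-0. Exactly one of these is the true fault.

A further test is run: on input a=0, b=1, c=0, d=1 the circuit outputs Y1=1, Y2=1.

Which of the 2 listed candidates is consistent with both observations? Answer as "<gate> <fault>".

Evaluate each candidate on input a=0, b=1, c=0, d=1:
  N3 stuck-at-0: N1=0, N2=1, N3=0 [stuck-at-0], N4=1, N5=0, N6=1, N7=0, N8=1 → Y1=1, Y2=1 — matches
  N6 stuck-at-0: N1=0, N2=1, N3=0, N4=1, N5=0, N6=0 [stuck-at-0], N7=0, N8=1 → Y1=0, Y2=1 — eliminated
Only N3 stuck-at-0 reproduces the observed Y1=1, Y2=1.

N3 stuck-at-0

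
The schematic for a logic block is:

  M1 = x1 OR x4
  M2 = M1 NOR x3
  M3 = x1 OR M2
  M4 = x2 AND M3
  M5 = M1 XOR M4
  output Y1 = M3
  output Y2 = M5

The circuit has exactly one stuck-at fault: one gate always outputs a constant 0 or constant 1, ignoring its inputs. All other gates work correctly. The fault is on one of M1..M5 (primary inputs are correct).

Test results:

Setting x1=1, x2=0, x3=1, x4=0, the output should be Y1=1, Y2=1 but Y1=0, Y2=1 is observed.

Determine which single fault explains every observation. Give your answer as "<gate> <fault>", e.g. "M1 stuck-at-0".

M3 stuck-at-0

Fault-free values for test 1 (x1=1, x2=0, x3=1, x4=0): M1=1, M2=0, M3=1, M4=0, M5=1, giving Y1=1, Y2=1. Observed Y1=0, Y2=1.
Test 1: faults giving observed Y1=0, Y2=1 are {M3 stuck-at-0}.
Only M3 stuck-at-0 is consistent with every test.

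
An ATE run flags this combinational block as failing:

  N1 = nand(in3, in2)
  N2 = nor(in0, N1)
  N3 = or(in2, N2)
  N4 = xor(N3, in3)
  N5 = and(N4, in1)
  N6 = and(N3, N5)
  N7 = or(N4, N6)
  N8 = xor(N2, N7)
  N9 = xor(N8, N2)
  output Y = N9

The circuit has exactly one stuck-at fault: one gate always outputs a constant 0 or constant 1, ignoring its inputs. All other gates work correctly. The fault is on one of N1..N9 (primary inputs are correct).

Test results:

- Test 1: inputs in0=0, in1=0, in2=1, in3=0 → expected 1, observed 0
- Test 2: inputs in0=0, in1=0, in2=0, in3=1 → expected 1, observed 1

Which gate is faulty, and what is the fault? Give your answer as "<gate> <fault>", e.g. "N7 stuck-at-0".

N3 stuck-at-0

Fault-free values for test 1 (in0=0, in1=0, in2=1, in3=0): N1=1, N2=0, N3=1, N4=1, N5=0, N6=0, N7=1, N8=1, N9=1, giving Y=1. Observed 0.
Test 1: faults giving observed 0 are {N3 stuck-at-0, N4 stuck-at-0, N7 stuck-at-0, N8 stuck-at-0, N9 stuck-at-0}.
Test 2 (in0=0, in1=0, in2=0, in3=1): fault-free N1=1, N2=0, N3=0, N4=1, N5=0, N6=0, N7=1, N8=1, N9=1 → 1; observed 1. Eliminates N4 stuck-at-0, N7 stuck-at-0, N8 stuck-at-0, N9 stuck-at-0.
Only N3 stuck-at-0 is consistent with every test.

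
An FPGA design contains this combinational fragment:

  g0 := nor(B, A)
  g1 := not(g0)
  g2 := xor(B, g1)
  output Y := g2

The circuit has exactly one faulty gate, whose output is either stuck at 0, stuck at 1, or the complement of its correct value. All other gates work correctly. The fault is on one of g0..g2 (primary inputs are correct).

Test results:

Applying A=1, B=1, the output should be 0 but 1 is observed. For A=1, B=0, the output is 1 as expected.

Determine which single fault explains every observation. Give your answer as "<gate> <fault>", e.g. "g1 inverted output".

Fault-free values for test 1 (A=1, B=1): g0=0, g1=1, g2=0, giving Y=0. Observed 1.
Test 1: faults giving observed 1 are {g0 stuck-at-1, g0 inverted output, g1 stuck-at-0, g1 inverted output, g2 stuck-at-1, g2 inverted output}.
Test 2 (A=1, B=0): fault-free g0=0, g1=1, g2=1 → 1; observed 1. Eliminates g0 stuck-at-1, g0 inverted output, g1 stuck-at-0, g1 inverted output, g2 inverted output.
Only g2 stuck-at-1 is consistent with every test.

g2 stuck-at-1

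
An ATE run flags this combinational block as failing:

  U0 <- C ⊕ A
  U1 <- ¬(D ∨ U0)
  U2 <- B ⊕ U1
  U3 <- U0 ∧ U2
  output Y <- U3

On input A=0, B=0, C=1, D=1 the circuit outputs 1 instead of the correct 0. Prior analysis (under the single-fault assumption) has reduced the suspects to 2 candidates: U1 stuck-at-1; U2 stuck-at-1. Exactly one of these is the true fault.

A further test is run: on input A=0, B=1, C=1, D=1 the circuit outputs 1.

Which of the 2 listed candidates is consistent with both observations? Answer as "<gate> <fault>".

U2 stuck-at-1

Evaluate each candidate on input A=0, B=1, C=1, D=1:
  U1 stuck-at-1: U0=1, U1=1 [stuck-at-1], U2=0, U3=0 → 0 — eliminated
  U2 stuck-at-1: U0=1, U1=0, U2=1 [stuck-at-1], U3=1 → 1 — matches
Only U2 stuck-at-1 reproduces the observed 1.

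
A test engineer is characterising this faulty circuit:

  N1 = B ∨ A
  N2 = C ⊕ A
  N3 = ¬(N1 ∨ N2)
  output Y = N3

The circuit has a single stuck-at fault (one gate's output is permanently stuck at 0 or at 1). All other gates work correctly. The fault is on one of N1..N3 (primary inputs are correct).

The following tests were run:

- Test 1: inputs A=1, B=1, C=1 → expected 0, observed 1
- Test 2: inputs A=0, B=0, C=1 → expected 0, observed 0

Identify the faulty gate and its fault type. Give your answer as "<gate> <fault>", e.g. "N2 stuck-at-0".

Fault-free values for test 1 (A=1, B=1, C=1): N1=1, N2=0, N3=0, giving Y=0. Observed 1.
Test 1: faults giving observed 1 are {N1 stuck-at-0, N3 stuck-at-1}.
Test 2 (A=0, B=0, C=1): fault-free N1=0, N2=1, N3=0 → 0; observed 0. Eliminates N3 stuck-at-1.
Only N1 stuck-at-0 is consistent with every test.

N1 stuck-at-0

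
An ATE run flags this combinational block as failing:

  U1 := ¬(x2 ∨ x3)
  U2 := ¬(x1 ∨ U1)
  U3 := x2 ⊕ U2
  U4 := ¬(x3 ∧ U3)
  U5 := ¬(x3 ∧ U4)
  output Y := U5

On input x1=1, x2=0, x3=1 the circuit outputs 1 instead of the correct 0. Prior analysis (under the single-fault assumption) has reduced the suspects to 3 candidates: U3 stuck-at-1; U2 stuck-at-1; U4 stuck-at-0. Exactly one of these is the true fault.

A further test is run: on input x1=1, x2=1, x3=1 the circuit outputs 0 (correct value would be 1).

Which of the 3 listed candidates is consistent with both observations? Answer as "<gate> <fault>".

U2 stuck-at-1

Evaluate each candidate on input x1=1, x2=1, x3=1:
  U3 stuck-at-1: U1=0, U2=0, U3=1 [stuck-at-1], U4=0, U5=1 → 1 — eliminated
  U2 stuck-at-1: U1=0, U2=1 [stuck-at-1], U3=0, U4=1, U5=0 → 0 — matches
  U4 stuck-at-0: U1=0, U2=0, U3=1, U4=0 [stuck-at-0], U5=1 → 1 — eliminated
Only U2 stuck-at-1 reproduces the observed 0.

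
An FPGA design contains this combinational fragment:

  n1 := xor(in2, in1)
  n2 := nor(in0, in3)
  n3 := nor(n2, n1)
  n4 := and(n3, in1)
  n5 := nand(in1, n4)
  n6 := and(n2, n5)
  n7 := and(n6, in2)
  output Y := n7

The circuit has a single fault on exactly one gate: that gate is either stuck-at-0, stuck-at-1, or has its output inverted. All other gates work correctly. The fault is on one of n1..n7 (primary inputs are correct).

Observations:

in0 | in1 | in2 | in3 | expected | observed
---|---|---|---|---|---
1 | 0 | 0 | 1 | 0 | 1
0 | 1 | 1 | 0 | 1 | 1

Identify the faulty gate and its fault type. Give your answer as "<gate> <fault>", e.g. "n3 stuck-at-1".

Fault-free values for test 1 (in0=1, in1=0, in2=0, in3=1): n1=0, n2=0, n3=1, n4=0, n5=1, n6=0, n7=0, giving Y=0. Observed 1.
Test 1: faults giving observed 1 are {n7 stuck-at-1, n7 inverted output}.
Test 2 (in0=0, in1=1, in2=1, in3=0): fault-free n1=0, n2=1, n3=0, n4=0, n5=1, n6=1, n7=1 → 1; observed 1. Eliminates n7 inverted output.
Only n7 stuck-at-1 is consistent with every test.

n7 stuck-at-1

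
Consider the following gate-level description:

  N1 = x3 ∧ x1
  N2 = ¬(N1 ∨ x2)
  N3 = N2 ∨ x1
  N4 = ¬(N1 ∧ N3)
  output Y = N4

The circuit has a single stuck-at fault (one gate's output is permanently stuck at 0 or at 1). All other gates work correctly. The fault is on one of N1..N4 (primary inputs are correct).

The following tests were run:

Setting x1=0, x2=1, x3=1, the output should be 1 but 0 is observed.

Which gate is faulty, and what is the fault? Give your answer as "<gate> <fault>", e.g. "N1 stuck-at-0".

N4 stuck-at-0

Fault-free values for test 1 (x1=0, x2=1, x3=1): N1=0, N2=0, N3=0, N4=1, giving Y=1. Observed 0.
Test 1: faults giving observed 0 are {N4 stuck-at-0}.
Only N4 stuck-at-0 is consistent with every test.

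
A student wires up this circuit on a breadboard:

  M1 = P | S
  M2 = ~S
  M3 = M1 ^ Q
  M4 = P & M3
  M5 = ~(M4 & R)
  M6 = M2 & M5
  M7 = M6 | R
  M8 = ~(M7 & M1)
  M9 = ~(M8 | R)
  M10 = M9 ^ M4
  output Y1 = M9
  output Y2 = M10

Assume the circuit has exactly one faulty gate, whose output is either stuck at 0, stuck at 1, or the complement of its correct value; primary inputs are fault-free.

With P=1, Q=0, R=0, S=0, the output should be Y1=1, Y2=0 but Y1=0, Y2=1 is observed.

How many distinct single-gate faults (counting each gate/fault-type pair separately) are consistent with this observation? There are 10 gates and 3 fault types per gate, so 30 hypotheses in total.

12

Fault-free: M1=1, M2=1, M3=1, M4=1, M5=1, M6=1, M7=1, M8=0, M9=1, M10=0 → Y1=1, Y2=0. Observed Y1=0, Y2=1.
  M1: none of the 3 fault types match ✗
  M2: stuck-at-0, inverted output ✓; others ✗
  M3: none of the 3 fault types match ✗
  M4: none of the 3 fault types match ✗
  M5: stuck-at-0, inverted output ✓; others ✗
  M6: stuck-at-0, inverted output ✓; others ✗
  M7: stuck-at-0, inverted output ✓; others ✗
  M8: stuck-at-1, inverted output ✓; others ✗
  M9: stuck-at-0, inverted output ✓; others ✗
  M10: none of the 3 fault types match ✗
Consistent faults: {M2 stuck-at-0, M2 inverted output, M5 stuck-at-0, M5 inverted output, M6 stuck-at-0, M6 inverted output, M7 stuck-at-0, M7 inverted output, M8 stuck-at-1, M8 inverted output, M9 stuck-at-0, M9 inverted output} — 12 in all.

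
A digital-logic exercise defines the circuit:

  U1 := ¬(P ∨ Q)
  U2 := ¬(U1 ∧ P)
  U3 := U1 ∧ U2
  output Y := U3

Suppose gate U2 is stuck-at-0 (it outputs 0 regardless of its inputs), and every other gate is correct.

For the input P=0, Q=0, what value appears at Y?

Propagate with U2 forced: U1=1, U2=0 [stuck-at-0], U3=0.
So Y = 0. (Without the fault it would be 1.)

0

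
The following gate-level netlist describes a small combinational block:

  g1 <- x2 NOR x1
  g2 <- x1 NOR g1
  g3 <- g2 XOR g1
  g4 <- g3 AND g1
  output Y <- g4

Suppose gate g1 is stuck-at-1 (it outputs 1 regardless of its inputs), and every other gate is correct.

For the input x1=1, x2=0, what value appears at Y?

1

Propagate with g1 forced: g1=1 [stuck-at-1], g2=0, g3=1, g4=1.
So Y = 1. (Without the fault it would be 0.)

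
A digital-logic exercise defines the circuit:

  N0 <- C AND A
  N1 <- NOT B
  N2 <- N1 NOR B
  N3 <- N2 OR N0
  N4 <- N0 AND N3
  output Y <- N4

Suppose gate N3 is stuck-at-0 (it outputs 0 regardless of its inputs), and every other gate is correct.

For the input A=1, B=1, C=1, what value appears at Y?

Propagate with N3 forced: N0=1, N1=0, N2=0, N3=0 [stuck-at-0], N4=0.
So Y = 0. (Without the fault it would be 1.)

0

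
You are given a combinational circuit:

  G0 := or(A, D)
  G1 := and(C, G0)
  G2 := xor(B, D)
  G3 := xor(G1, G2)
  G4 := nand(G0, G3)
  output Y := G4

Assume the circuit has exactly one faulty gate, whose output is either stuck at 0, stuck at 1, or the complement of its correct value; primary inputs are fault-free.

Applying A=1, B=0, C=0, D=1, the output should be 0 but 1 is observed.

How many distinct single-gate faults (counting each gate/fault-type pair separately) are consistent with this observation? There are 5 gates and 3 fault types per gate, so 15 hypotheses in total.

Fault-free: G0=1, G1=0, G2=1, G3=1, G4=0 → 0. Observed 1.
  G0: stuck-at-0, inverted output ✓; others ✗
  G1: stuck-at-1, inverted output ✓; others ✗
  G2: stuck-at-0, inverted output ✓; others ✗
  G3: stuck-at-0, inverted output ✓; others ✗
  G4: stuck-at-1, inverted output ✓; others ✗
Consistent faults: {G0 stuck-at-0, G0 inverted output, G1 stuck-at-1, G1 inverted output, G2 stuck-at-0, G2 inverted output, G3 stuck-at-0, G3 inverted output, G4 stuck-at-1, G4 inverted output} — 10 in all.

10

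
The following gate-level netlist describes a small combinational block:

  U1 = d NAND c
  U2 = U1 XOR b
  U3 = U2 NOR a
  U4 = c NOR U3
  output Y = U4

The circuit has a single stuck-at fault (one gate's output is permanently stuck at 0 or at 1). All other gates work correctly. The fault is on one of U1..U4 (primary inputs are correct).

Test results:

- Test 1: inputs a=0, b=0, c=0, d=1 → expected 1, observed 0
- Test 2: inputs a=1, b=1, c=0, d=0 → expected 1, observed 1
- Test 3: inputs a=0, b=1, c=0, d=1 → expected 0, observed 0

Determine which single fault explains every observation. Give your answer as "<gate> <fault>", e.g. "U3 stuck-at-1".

Fault-free values for test 1 (a=0, b=0, c=0, d=1): U1=1, U2=1, U3=0, U4=1, giving Y=1. Observed 0.
Test 1: faults giving observed 0 are {U1 stuck-at-0, U2 stuck-at-0, U3 stuck-at-1, U4 stuck-at-0}.
Test 2 (a=1, b=1, c=0, d=0): fault-free U1=1, U2=0, U3=0, U4=1 → 1; observed 1. Eliminates U3 stuck-at-1, U4 stuck-at-0.
Test 3 (a=0, b=1, c=0, d=1): fault-free U1=1, U2=0, U3=1, U4=0 → 0; observed 0. Eliminates U1 stuck-at-0.
Only U2 stuck-at-0 is consistent with every test.

U2 stuck-at-0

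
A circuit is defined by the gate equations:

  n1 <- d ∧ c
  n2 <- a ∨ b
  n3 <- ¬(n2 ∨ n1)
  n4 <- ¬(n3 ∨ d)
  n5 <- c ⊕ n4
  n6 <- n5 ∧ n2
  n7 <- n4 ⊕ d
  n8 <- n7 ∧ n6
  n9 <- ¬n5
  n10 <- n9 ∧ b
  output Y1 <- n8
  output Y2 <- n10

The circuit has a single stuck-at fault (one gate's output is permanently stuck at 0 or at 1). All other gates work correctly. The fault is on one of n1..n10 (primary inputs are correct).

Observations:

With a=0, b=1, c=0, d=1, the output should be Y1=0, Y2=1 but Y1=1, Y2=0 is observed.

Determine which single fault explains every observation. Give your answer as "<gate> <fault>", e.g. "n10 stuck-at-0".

Fault-free values for test 1 (a=0, b=1, c=0, d=1): n1=0, n2=1, n3=0, n4=0, n5=0, n6=0, n7=1, n8=0, n9=1, n10=1, giving Y1=0, Y2=1. Observed Y1=1, Y2=0.
Test 1: faults giving observed Y1=1, Y2=0 are {n5 stuck-at-1}.
Only n5 stuck-at-1 is consistent with every test.

n5 stuck-at-1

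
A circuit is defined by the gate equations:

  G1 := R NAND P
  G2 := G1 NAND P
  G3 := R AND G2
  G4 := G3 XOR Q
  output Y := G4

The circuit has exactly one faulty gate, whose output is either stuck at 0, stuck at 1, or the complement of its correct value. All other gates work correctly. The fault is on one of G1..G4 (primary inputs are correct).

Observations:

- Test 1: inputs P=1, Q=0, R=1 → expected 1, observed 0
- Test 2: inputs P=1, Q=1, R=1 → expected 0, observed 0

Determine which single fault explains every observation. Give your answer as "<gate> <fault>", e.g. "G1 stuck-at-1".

Fault-free values for test 1 (P=1, Q=0, R=1): G1=0, G2=1, G3=1, G4=1, giving Y=1. Observed 0.
Test 1: faults giving observed 0 are {G1 stuck-at-1, G1 inverted output, G2 stuck-at-0, G2 inverted output, G3 stuck-at-0, G3 inverted output, G4 stuck-at-0, G4 inverted output}.
Test 2 (P=1, Q=1, R=1): fault-free G1=0, G2=1, G3=1, G4=0 → 0; observed 0. Eliminates G1 stuck-at-1, G1 inverted output, G2 stuck-at-0, G2 inverted output, G3 stuck-at-0, G3 inverted output, G4 inverted output.
Only G4 stuck-at-0 is consistent with every test.

G4 stuck-at-0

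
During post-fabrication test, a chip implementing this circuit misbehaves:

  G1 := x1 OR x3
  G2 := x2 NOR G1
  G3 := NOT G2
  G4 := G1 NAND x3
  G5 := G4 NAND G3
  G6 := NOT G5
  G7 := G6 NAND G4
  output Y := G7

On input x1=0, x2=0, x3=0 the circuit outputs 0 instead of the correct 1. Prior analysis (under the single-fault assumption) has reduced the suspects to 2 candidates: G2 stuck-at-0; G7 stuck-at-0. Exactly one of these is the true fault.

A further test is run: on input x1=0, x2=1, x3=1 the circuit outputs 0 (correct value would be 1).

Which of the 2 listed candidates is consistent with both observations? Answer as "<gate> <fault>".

G7 stuck-at-0

Evaluate each candidate on input x1=0, x2=1, x3=1:
  G2 stuck-at-0: G1=1, G2=0 [stuck-at-0], G3=1, G4=0, G5=1, G6=0, G7=1 → 1 — eliminated
  G7 stuck-at-0: G1=1, G2=0, G3=1, G4=0, G5=1, G6=0, G7=0 [stuck-at-0] → 0 — matches
Only G7 stuck-at-0 reproduces the observed 0.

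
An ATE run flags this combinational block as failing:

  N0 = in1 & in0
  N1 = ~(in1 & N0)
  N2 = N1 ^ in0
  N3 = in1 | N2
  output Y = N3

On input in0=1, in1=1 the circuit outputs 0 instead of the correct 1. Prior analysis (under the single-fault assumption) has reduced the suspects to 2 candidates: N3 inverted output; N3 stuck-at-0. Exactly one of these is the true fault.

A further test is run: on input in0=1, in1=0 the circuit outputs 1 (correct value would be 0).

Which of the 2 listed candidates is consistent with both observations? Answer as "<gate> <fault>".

Evaluate each candidate on input in0=1, in1=0:
  N3 inverted output: N0=0, N1=1, N2=0, N3=1 [inverted output] → 1 — matches
  N3 stuck-at-0: N0=0, N1=1, N2=0, N3=0 [stuck-at-0] → 0 — eliminated
Only N3 inverted output reproduces the observed 1.

N3 inverted output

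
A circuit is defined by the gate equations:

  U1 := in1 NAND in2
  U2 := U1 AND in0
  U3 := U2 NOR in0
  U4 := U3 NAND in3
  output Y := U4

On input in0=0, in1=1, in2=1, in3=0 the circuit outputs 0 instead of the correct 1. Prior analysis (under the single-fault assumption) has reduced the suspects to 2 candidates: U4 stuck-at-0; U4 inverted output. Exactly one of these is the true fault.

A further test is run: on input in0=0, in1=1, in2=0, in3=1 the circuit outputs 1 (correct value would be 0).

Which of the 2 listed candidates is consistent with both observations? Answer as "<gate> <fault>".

U4 inverted output

Evaluate each candidate on input in0=0, in1=1, in2=0, in3=1:
  U4 stuck-at-0: U1=1, U2=0, U3=1, U4=0 [stuck-at-0] → 0 — eliminated
  U4 inverted output: U1=1, U2=0, U3=1, U4=1 [inverted output] → 1 — matches
Only U4 inverted output reproduces the observed 1.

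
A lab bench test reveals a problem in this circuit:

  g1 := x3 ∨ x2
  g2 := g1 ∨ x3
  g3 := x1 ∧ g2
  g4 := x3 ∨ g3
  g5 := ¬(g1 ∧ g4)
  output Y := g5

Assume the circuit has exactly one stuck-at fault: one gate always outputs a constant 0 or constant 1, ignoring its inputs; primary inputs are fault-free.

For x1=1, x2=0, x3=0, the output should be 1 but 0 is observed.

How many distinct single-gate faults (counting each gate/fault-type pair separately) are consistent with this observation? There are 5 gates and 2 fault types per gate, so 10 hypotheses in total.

2

Fault-free: g1=0, g2=0, g3=0, g4=0, g5=1 → 1. Observed 0.
  g1 stuck-at-0: output 1 ✗
  g1 stuck-at-1: output 0 ✓
  g2 stuck-at-0: output 1 ✗
  g2 stuck-at-1: output 1 ✗
  g3 stuck-at-0: output 1 ✗
  g3 stuck-at-1: output 1 ✗
  g4 stuck-at-0: output 1 ✗
  g4 stuck-at-1: output 1 ✗
  g5 stuck-at-0: output 0 ✓
  g5 stuck-at-1: output 1 ✗
Consistent faults: {g1 stuck-at-1, g5 stuck-at-0} — 2 in all.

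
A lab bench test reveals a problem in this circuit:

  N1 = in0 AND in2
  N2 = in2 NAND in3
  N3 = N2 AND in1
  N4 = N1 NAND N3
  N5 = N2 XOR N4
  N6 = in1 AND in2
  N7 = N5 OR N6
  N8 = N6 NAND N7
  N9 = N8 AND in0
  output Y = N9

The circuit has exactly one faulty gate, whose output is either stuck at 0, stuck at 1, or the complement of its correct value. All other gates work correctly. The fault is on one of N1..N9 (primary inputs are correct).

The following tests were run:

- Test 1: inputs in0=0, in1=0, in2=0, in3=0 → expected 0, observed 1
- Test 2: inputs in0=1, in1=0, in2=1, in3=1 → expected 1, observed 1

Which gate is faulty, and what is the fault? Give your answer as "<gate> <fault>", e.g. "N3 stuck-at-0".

Fault-free values for test 1 (in0=0, in1=0, in2=0, in3=0): N1=0, N2=1, N3=0, N4=1, N5=0, N6=0, N7=0, N8=1, N9=0, giving Y=0. Observed 1.
Test 1: faults giving observed 1 are {N9 stuck-at-1, N9 inverted output}.
Test 2 (in0=1, in1=0, in2=1, in3=1): fault-free N1=1, N2=0, N3=0, N4=1, N5=1, N6=0, N7=1, N8=1, N9=1 → 1; observed 1. Eliminates N9 inverted output.
Only N9 stuck-at-1 is consistent with every test.

N9 stuck-at-1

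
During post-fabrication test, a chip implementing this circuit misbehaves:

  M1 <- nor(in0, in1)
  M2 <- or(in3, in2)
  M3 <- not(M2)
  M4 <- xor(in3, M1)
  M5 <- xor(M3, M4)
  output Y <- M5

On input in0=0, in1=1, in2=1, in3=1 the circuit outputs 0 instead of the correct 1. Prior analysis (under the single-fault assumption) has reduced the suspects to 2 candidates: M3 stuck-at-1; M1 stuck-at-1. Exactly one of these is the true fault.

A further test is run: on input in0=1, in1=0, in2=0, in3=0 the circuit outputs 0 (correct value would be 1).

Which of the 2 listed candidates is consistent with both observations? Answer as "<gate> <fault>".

M1 stuck-at-1

Evaluate each candidate on input in0=1, in1=0, in2=0, in3=0:
  M3 stuck-at-1: M1=0, M2=0, M3=1 [stuck-at-1], M4=0, M5=1 → 1 — eliminated
  M1 stuck-at-1: M1=1 [stuck-at-1], M2=0, M3=1, M4=1, M5=0 → 0 — matches
Only M1 stuck-at-1 reproduces the observed 0.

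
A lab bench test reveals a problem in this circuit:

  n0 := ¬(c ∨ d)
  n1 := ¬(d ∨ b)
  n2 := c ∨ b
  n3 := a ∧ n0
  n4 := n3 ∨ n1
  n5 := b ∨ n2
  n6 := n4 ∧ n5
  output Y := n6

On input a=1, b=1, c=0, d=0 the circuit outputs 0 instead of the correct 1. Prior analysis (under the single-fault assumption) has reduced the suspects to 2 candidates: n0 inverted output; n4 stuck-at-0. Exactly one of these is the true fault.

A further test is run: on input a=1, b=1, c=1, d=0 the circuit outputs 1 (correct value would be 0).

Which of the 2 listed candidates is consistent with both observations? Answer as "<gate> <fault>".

n0 inverted output

Evaluate each candidate on input a=1, b=1, c=1, d=0:
  n0 inverted output: n0=1 [inverted output], n1=0, n2=1, n3=1, n4=1, n5=1, n6=1 → 1 — matches
  n4 stuck-at-0: n0=0, n1=0, n2=1, n3=0, n4=0 [stuck-at-0], n5=1, n6=0 → 0 — eliminated
Only n0 inverted output reproduces the observed 1.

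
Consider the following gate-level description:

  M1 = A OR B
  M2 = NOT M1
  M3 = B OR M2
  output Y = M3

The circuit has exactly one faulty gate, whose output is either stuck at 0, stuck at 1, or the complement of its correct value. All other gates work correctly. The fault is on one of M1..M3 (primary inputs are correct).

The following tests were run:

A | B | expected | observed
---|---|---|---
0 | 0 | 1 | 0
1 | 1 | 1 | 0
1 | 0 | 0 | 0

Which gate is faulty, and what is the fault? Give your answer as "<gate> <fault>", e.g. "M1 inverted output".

M3 stuck-at-0

Fault-free values for test 1 (A=0, B=0): M1=0, M2=1, M3=1, giving Y=1. Observed 0.
Test 1: faults giving observed 0 are {M1 stuck-at-1, M1 inverted output, M2 stuck-at-0, M2 inverted output, M3 stuck-at-0, M3 inverted output}.
Test 2 (A=1, B=1): fault-free M1=1, M2=0, M3=1 → 1; observed 0. Eliminates M1 stuck-at-1, M1 inverted output, M2 stuck-at-0, M2 inverted output.
Test 3 (A=1, B=0): fault-free M1=1, M2=0, M3=0 → 0; observed 0. Eliminates M3 inverted output.
Only M3 stuck-at-0 is consistent with every test.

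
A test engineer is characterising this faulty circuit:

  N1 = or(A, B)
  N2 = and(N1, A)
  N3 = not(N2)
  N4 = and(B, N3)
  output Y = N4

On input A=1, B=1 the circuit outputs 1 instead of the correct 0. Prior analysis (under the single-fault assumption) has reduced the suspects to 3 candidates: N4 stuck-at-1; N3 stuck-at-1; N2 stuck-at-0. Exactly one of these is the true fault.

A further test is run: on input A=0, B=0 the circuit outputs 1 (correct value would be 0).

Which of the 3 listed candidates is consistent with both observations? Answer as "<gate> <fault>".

Evaluate each candidate on input A=0, B=0:
  N4 stuck-at-1: N1=0, N2=0, N3=1, N4=1 [stuck-at-1] → 1 — matches
  N3 stuck-at-1: N1=0, N2=0, N3=1 [stuck-at-1], N4=0 → 0 — eliminated
  N2 stuck-at-0: N1=0, N2=0 [stuck-at-0], N3=1, N4=0 → 0 — eliminated
Only N4 stuck-at-1 reproduces the observed 1.

N4 stuck-at-1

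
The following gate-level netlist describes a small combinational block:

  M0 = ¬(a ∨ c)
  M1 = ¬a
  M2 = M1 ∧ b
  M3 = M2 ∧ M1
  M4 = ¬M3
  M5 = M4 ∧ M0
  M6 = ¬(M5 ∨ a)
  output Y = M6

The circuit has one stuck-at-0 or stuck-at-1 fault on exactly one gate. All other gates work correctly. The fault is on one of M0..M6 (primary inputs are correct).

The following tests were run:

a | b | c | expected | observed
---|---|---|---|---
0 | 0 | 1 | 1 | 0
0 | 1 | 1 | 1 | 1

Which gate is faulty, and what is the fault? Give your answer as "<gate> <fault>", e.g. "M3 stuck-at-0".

M0 stuck-at-1

Fault-free values for test 1 (a=0, b=0, c=1): M0=0, M1=1, M2=0, M3=0, M4=1, M5=0, M6=1, giving Y=1. Observed 0.
Test 1: faults giving observed 0 are {M0 stuck-at-1, M5 stuck-at-1, M6 stuck-at-0}.
Test 2 (a=0, b=1, c=1): fault-free M0=0, M1=1, M2=1, M3=1, M4=0, M5=0, M6=1 → 1; observed 1. Eliminates M5 stuck-at-1, M6 stuck-at-0.
Only M0 stuck-at-1 is consistent with every test.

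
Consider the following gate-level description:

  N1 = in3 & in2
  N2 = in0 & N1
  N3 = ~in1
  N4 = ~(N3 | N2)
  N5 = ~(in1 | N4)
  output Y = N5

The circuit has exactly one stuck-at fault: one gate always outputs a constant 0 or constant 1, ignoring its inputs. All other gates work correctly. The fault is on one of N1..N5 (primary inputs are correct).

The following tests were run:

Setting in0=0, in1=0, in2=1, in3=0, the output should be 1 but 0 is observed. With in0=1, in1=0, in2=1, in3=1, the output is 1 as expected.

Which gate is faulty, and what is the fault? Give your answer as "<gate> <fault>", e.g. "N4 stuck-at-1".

N3 stuck-at-0

Fault-free values for test 1 (in0=0, in1=0, in2=1, in3=0): N1=0, N2=0, N3=1, N4=0, N5=1, giving Y=1. Observed 0.
Test 1: faults giving observed 0 are {N3 stuck-at-0, N4 stuck-at-1, N5 stuck-at-0}.
Test 2 (in0=1, in1=0, in2=1, in3=1): fault-free N1=1, N2=1, N3=1, N4=0, N5=1 → 1; observed 1. Eliminates N4 stuck-at-1, N5 stuck-at-0.
Only N3 stuck-at-0 is consistent with every test.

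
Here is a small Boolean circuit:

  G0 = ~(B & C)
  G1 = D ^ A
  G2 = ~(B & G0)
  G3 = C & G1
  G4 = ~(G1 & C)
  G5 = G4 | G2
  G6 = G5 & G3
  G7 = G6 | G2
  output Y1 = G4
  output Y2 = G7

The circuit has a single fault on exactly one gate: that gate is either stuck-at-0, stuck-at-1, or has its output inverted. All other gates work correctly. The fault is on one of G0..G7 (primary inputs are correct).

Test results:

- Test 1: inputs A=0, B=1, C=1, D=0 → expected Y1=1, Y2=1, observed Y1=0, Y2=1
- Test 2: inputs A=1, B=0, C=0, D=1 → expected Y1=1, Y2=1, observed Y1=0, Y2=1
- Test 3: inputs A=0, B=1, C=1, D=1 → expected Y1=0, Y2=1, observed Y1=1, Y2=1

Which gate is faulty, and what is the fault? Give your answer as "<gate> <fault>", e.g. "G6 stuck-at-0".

Fault-free values for test 1 (A=0, B=1, C=1, D=0): G0=0, G1=0, G2=1, G3=0, G4=1, G5=1, G6=0, G7=1, giving Y1=1, Y2=1. Observed Y1=0, Y2=1.
Test 1: faults giving observed Y1=0, Y2=1 are {G1 stuck-at-1, G1 inverted output, G4 stuck-at-0, G4 inverted output}.
Test 2 (A=1, B=0, C=0, D=1): fault-free G0=1, G1=0, G2=1, G3=0, G4=1, G5=1, G6=0, G7=1 → Y1=1, Y2=1; observed Y1=0, Y2=1. Eliminates G1 stuck-at-1, G1 inverted output.
Test 3 (A=0, B=1, C=1, D=1): fault-free G0=0, G1=1, G2=1, G3=1, G4=0, G5=1, G6=1, G7=1 → Y1=0, Y2=1; observed Y1=1, Y2=1. Eliminates G4 stuck-at-0.
Only G4 inverted output is consistent with every test.

G4 inverted output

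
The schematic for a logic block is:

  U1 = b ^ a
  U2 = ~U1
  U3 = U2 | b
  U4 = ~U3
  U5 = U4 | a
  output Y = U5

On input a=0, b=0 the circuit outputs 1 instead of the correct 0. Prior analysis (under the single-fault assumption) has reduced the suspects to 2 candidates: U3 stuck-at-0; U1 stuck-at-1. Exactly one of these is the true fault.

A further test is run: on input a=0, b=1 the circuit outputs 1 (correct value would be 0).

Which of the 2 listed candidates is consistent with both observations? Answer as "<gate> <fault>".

U3 stuck-at-0

Evaluate each candidate on input a=0, b=1:
  U3 stuck-at-0: U1=1, U2=0, U3=0 [stuck-at-0], U4=1, U5=1 → 1 — matches
  U1 stuck-at-1: U1=1 [stuck-at-1], U2=0, U3=1, U4=0, U5=0 → 0 — eliminated
Only U3 stuck-at-0 reproduces the observed 1.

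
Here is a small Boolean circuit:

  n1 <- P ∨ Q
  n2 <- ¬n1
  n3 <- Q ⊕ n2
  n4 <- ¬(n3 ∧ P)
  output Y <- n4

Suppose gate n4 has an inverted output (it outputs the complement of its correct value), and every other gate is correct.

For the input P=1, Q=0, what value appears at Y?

0

Propagate with n4 forced: n1=1, n2=0, n3=0, n4=0 [inverted output].
So Y = 0. (Without the fault it would be 1.)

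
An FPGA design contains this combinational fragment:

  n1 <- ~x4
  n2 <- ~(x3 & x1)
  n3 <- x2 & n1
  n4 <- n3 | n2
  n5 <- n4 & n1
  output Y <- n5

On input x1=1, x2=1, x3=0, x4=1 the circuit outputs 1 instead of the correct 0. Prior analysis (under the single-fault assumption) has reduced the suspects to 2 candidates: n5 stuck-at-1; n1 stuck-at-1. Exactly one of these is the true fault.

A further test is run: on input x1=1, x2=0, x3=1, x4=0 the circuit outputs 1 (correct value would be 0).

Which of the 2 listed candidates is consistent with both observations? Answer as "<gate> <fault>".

n5 stuck-at-1

Evaluate each candidate on input x1=1, x2=0, x3=1, x4=0:
  n5 stuck-at-1: n1=1, n2=0, n3=0, n4=0, n5=1 [stuck-at-1] → 1 — matches
  n1 stuck-at-1: n1=1 [stuck-at-1], n2=0, n3=0, n4=0, n5=0 → 0 — eliminated
Only n5 stuck-at-1 reproduces the observed 1.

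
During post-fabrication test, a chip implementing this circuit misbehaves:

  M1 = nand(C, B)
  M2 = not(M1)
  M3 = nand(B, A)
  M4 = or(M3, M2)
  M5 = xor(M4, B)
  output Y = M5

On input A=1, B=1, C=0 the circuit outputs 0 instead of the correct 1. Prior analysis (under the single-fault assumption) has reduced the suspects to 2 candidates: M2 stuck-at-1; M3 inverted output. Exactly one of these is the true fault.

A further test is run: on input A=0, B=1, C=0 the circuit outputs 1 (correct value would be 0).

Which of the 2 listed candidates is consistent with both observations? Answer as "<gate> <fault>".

M3 inverted output

Evaluate each candidate on input A=0, B=1, C=0:
  M2 stuck-at-1: M1=1, M2=1 [stuck-at-1], M3=1, M4=1, M5=0 → 0 — eliminated
  M3 inverted output: M1=1, M2=0, M3=0 [inverted output], M4=0, M5=1 → 1 — matches
Only M3 inverted output reproduces the observed 1.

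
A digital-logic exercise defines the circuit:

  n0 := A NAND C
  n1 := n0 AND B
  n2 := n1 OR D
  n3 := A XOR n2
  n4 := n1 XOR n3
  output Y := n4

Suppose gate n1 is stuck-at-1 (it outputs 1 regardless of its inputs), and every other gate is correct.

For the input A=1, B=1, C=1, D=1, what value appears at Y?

1

Propagate with n1 forced: n0=0, n1=1 [stuck-at-1], n2=1, n3=0, n4=1.
So Y = 1. (Without the fault it would be 0.)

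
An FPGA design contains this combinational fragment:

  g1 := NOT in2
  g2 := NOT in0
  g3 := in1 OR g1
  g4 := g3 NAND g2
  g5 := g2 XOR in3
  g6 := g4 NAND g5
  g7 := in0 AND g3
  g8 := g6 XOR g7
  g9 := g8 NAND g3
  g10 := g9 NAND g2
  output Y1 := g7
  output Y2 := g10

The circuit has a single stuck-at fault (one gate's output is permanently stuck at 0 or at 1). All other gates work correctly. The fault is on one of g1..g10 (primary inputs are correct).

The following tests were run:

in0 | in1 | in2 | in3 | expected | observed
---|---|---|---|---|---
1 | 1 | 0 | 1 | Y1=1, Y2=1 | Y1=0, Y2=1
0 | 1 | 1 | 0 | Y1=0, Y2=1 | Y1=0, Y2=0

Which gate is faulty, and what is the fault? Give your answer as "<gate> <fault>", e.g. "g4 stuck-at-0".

Fault-free values for test 1 (in0=1, in1=1, in2=0, in3=1): g1=1, g2=0, g3=1, g4=1, g5=1, g6=0, g7=1, g8=1, g9=0, g10=1, giving Y1=1, Y2=1. Observed Y1=0, Y2=1.
Test 1: faults giving observed Y1=0, Y2=1 are {g3 stuck-at-0, g7 stuck-at-0}.
Test 2 (in0=0, in1=1, in2=1, in3=0): fault-free g1=0, g2=1, g3=1, g4=0, g5=1, g6=1, g7=0, g8=1, g9=0, g10=1 → Y1=0, Y2=1; observed Y1=0, Y2=0. Eliminates g7 stuck-at-0.
Only g3 stuck-at-0 is consistent with every test.

g3 stuck-at-0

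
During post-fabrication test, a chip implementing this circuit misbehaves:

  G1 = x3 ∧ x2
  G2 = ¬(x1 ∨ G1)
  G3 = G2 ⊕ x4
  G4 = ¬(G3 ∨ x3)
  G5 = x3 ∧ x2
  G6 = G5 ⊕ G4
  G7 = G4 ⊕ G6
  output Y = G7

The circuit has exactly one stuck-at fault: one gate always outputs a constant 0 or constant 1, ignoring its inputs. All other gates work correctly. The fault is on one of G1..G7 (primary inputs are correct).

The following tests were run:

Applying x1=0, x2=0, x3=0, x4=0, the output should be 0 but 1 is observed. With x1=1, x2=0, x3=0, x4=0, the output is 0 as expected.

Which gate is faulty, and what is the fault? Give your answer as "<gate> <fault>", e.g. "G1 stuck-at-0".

Fault-free values for test 1 (x1=0, x2=0, x3=0, x4=0): G1=0, G2=1, G3=1, G4=0, G5=0, G6=0, G7=0, giving Y=0. Observed 1.
Test 1: faults giving observed 1 are {G5 stuck-at-1, G6 stuck-at-1, G7 stuck-at-1}.
Test 2 (x1=1, x2=0, x3=0, x4=0): fault-free G1=0, G2=0, G3=0, G4=1, G5=0, G6=1, G7=0 → 0; observed 0. Eliminates G5 stuck-at-1, G7 stuck-at-1.
Only G6 stuck-at-1 is consistent with every test.

G6 stuck-at-1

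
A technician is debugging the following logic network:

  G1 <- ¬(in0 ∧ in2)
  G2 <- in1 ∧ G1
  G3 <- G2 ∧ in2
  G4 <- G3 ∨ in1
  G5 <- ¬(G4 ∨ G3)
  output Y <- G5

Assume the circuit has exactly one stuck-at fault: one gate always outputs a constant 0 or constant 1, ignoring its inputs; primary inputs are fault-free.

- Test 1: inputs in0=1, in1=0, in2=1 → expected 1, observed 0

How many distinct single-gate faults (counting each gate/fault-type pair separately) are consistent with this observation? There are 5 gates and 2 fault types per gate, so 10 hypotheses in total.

4

Fault-free: G1=0, G2=0, G3=0, G4=0, G5=1 → 1. Observed 0.
  G1 stuck-at-0: output 1 ✗
  G1 stuck-at-1: output 1 ✗
  G2 stuck-at-0: output 1 ✗
  G2 stuck-at-1: output 0 ✓
  G3 stuck-at-0: output 1 ✗
  G3 stuck-at-1: output 0 ✓
  G4 stuck-at-0: output 1 ✗
  G4 stuck-at-1: output 0 ✓
  G5 stuck-at-0: output 0 ✓
  G5 stuck-at-1: output 1 ✗
Consistent faults: {G2 stuck-at-1, G3 stuck-at-1, G4 stuck-at-1, G5 stuck-at-0} — 4 in all.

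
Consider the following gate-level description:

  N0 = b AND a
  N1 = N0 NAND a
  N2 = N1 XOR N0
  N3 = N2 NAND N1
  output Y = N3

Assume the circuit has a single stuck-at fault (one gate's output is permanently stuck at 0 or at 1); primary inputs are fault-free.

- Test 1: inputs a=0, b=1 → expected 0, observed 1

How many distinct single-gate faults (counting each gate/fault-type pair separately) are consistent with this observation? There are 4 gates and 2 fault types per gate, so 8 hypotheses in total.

Fault-free: N0=0, N1=1, N2=1, N3=0 → 0. Observed 1.
  N0 stuck-at-0: output 0 ✗
  N0 stuck-at-1: output 1 ✓
  N1 stuck-at-0: output 1 ✓
  N1 stuck-at-1: output 0 ✗
  N2 stuck-at-0: output 1 ✓
  N2 stuck-at-1: output 0 ✗
  N3 stuck-at-0: output 0 ✗
  N3 stuck-at-1: output 1 ✓
Consistent faults: {N0 stuck-at-1, N1 stuck-at-0, N2 stuck-at-0, N3 stuck-at-1} — 4 in all.

4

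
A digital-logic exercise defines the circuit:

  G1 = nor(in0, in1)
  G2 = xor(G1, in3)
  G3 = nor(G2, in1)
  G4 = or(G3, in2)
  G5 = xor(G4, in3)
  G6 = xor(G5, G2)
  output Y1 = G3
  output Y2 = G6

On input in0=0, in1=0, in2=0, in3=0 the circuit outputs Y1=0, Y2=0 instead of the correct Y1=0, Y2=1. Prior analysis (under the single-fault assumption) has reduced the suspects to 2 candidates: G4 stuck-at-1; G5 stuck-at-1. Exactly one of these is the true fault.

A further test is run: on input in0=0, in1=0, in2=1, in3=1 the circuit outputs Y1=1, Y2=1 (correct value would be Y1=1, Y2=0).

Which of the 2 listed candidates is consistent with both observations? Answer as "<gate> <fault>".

Evaluate each candidate on input in0=0, in1=0, in2=1, in3=1:
  G4 stuck-at-1: G1=1, G2=0, G3=1, G4=1 [stuck-at-1], G5=0, G6=0 → Y1=1, Y2=0 — eliminated
  G5 stuck-at-1: G1=1, G2=0, G3=1, G4=1, G5=1 [stuck-at-1], G6=1 → Y1=1, Y2=1 — matches
Only G5 stuck-at-1 reproduces the observed Y1=1, Y2=1.

G5 stuck-at-1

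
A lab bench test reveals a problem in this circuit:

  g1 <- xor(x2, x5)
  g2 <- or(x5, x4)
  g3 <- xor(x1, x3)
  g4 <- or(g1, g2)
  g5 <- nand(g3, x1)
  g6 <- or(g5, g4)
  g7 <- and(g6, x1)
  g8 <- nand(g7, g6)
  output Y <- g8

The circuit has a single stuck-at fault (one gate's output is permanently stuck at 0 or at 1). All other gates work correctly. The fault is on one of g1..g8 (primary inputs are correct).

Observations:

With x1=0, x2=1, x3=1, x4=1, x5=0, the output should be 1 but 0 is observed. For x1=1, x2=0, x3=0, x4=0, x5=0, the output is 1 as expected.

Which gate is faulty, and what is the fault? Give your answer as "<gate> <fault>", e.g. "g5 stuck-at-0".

g7 stuck-at-1

Fault-free values for test 1 (x1=0, x2=1, x3=1, x4=1, x5=0): g1=1, g2=1, g3=1, g4=1, g5=1, g6=1, g7=0, g8=1, giving Y=1. Observed 0.
Test 1: faults giving observed 0 are {g7 stuck-at-1, g8 stuck-at-0}.
Test 2 (x1=1, x2=0, x3=0, x4=0, x5=0): fault-free g1=0, g2=0, g3=1, g4=0, g5=0, g6=0, g7=0, g8=1 → 1; observed 1. Eliminates g8 stuck-at-0.
Only g7 stuck-at-1 is consistent with every test.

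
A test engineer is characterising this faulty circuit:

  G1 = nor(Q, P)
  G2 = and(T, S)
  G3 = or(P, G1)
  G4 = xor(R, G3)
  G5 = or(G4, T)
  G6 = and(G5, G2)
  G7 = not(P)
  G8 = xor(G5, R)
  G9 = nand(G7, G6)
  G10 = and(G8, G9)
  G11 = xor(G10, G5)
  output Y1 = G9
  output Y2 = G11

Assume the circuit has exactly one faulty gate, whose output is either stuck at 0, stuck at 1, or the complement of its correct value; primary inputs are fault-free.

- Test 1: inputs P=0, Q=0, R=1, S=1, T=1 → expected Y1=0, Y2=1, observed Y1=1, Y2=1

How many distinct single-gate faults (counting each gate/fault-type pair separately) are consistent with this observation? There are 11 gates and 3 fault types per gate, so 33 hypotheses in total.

Fault-free: G1=1, G2=1, G3=1, G4=0, G5=1, G6=1, G7=1, G8=0, G9=0, G10=0, G11=1 → Y1=0, Y2=1. Observed Y1=1, Y2=1.
  G1: none of the 3 fault types match ✗
  G2: stuck-at-0, inverted output ✓; others ✗
  G3: none of the 3 fault types match ✗
  G4: none of the 3 fault types match ✗
  G5: stuck-at-0, inverted output ✓; others ✗
  G6: stuck-at-0, inverted output ✓; others ✗
  G7: stuck-at-0, inverted output ✓; others ✗
  G8: none of the 3 fault types match ✗
  G9: stuck-at-1, inverted output ✓; others ✗
  G10: none of the 3 fault types match ✗
  G11: none of the 3 fault types match ✗
Consistent faults: {G2 stuck-at-0, G2 inverted output, G5 stuck-at-0, G5 inverted output, G6 stuck-at-0, G6 inverted output, G7 stuck-at-0, G7 inverted output, G9 stuck-at-1, G9 inverted output} — 10 in all.

10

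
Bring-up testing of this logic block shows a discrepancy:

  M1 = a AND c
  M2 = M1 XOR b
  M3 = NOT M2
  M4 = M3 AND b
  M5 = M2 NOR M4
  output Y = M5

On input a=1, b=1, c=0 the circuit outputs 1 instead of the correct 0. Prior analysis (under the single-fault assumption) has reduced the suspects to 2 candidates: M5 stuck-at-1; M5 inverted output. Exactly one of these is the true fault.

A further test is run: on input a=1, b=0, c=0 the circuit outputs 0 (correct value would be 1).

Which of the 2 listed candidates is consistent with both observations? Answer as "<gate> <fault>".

Evaluate each candidate on input a=1, b=0, c=0:
  M5 stuck-at-1: M1=0, M2=0, M3=1, M4=0, M5=1 [stuck-at-1] → 1 — eliminated
  M5 inverted output: M1=0, M2=0, M3=1, M4=0, M5=0 [inverted output] → 0 — matches
Only M5 inverted output reproduces the observed 0.

M5 inverted output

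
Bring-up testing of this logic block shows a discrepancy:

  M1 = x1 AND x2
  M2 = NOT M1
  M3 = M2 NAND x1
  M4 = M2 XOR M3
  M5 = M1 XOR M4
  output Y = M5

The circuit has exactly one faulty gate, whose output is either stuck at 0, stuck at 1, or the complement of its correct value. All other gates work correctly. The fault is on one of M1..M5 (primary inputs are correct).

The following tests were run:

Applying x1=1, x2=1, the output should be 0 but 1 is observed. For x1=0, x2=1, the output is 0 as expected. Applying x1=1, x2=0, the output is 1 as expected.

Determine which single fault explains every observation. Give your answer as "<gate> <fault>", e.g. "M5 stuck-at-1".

M1 stuck-at-0

Fault-free values for test 1 (x1=1, x2=1): M1=1, M2=0, M3=1, M4=1, M5=0, giving Y=0. Observed 1.
Test 1: faults giving observed 1 are {M1 stuck-at-0, M1 inverted output, M3 stuck-at-0, M3 inverted output, M4 stuck-at-0, M4 inverted output, M5 stuck-at-1, M5 inverted output}.
Test 2 (x1=0, x2=1): fault-free M1=0, M2=1, M3=1, M4=0, M5=0 → 0; observed 0. Eliminates M3 stuck-at-0, M3 inverted output, M4 inverted output, M5 stuck-at-1, M5 inverted output.
Test 3 (x1=1, x2=0): fault-free M1=0, M2=1, M3=0, M4=1, M5=1 → 1; observed 1. Eliminates M1 inverted output, M4 stuck-at-0.
Only M1 stuck-at-0 is consistent with every test.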